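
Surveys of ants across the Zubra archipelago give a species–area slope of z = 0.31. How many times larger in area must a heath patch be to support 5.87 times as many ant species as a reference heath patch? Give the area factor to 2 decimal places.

(A₂/A₁)^0.31 = 5.87, so A₂/A₁ = 5.87^(1/0.31) = 5.87^3.226
ln(A₂/A₁) = ln 5.87 / 0.31 = 1.7699 / 0.31 = 5.7092
A₂/A₁ = e^5.7092 ≈ 301.6

301.63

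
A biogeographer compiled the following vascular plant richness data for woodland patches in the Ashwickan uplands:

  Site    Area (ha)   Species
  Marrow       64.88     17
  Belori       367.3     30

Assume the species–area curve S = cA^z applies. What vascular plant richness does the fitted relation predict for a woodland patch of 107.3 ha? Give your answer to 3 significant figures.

z = ln(30/17) / ln(367.3/64.88) = 0.5680 / 1.7336 = 0.3276
c = 17 / 64.88^0.3276 = 17 / 3.924 = 4.333
S₃ = 4.333 × 107.3^0.3276 = 4.333 × 4.627 ≈ 20.05

20.0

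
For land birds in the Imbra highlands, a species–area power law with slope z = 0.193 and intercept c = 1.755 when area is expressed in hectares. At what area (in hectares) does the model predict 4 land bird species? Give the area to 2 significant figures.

71 hectares

4 = 1.755 × A^0.193  ⇒  A^0.193 = 4/1.755 = 2.279
ln A = ln(2.279) / 0.193 = 0.8238 / 0.193 = 4.2685
A = e^4.2685 ≈ 71.42 hectares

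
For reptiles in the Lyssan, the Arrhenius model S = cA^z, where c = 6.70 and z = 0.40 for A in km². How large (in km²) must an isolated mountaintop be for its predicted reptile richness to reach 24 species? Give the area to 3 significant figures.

24 = 6.7 × A^0.4  ⇒  A^0.4 = 24/6.7 = 3.582
ln A = ln(3.582) / 0.4 = 1.2759 / 0.4 = 3.1899
A = e^3.1899 ≈ 24.29 km²

24.3 km²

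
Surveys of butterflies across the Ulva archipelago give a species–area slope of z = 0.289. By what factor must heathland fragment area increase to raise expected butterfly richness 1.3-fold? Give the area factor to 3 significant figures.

(A₂/A₁)^0.289 = 1.3, so A₂/A₁ = 1.3^(1/0.289) = 1.3^3.46
ln(A₂/A₁) = ln 1.3 / 0.289 = 0.2624 / 0.289 = 0.9078
A₂/A₁ = e^0.9078 ≈ 2.479

2.48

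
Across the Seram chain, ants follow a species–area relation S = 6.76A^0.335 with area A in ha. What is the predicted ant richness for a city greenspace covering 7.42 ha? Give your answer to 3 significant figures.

13.2

S = 6.76 × 7.42^0.335
ln S = ln 6.76 + 0.335 × ln 7.42 = 1.9110 + 0.335 × 2.0042 = 2.5824
S = e^2.5824 ≈ 13.23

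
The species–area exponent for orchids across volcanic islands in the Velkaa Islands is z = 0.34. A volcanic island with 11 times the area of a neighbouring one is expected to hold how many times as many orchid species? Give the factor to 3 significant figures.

S₂/S₁ = (A₂/A₁)^z = 11^0.34
ln(S₂/S₁) = 0.34 × ln 11 = 0.34 × 2.3979 = 0.8153
S₂/S₁ = e^0.8153 ≈ 2.26

2.26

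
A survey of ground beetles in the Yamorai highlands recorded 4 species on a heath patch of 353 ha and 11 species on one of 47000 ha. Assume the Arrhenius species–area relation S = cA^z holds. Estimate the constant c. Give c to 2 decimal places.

z = ln(S₂/S₁) / ln(A₂/A₁) = ln(11/4) / ln(47000/353) = 1.0116 / 4.8914 = 0.2068
c = S₁ / A₁^z = 4 / 353^0.2068 = 4 / 3.364 = 1.189

1.19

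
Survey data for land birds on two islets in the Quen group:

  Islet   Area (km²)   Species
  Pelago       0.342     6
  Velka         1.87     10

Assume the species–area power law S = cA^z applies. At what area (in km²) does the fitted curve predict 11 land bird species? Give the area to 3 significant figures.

2.57 km²

z = ln(10/6) / ln(1.87/0.342) = 0.5108 / 1.6989 = 0.3007
c = 6 / 0.342^0.3007 = 6 / 0.7243 = 8.284
A = (11/8.284)^(1/0.3007) ⇒ ln A = ln(1.328)/0.3007 = 0.9429
A = e^0.9429 ≈ 2.567 km²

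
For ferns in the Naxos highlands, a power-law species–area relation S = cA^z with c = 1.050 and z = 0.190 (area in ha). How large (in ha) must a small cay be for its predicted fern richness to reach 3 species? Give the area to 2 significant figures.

250 ha

3 = 1.05 × A^0.19  ⇒  A^0.19 = 3/1.05 = 2.857
ln A = ln(2.857) / 0.19 = 1.0498 / 0.19 = 5.5254
A = e^5.5254 ≈ 251 ha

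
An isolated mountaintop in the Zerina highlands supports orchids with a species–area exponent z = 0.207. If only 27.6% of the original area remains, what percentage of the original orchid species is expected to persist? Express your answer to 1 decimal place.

S_new/S_old = (A_new/A_old)^z = 0.276^0.207
= exp(0.207 × ln 0.276) = exp(0.207 × -1.2874) = exp(-0.2665) ≈ 0.7661

76.6%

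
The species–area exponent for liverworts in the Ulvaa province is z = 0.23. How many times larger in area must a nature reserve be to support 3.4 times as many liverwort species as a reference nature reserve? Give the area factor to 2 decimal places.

204.54

(A₂/A₁)^0.23 = 3.4, so A₂/A₁ = 3.4^(1/0.23) = 3.4^4.348
ln(A₂/A₁) = ln 3.4 / 0.23 = 1.2238 / 0.23 = 5.3208
A₂/A₁ = e^5.3208 ≈ 204.5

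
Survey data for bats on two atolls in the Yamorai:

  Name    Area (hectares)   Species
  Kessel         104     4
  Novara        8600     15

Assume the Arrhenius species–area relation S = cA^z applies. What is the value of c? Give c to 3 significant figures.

0.996

z = ln(S₂/S₁) / ln(A₂/A₁) = ln(15/4) / ln(8600/104) = 1.3218 / 4.4151 = 0.2994
c = S₁ / A₁^z = 4 / 104^0.2994 = 4 / 4.016 = 0.9959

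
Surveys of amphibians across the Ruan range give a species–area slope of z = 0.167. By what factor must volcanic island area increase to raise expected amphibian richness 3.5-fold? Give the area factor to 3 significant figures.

1810

(A₂/A₁)^0.167 = 3.5, so A₂/A₁ = 3.5^(1/0.167) = 3.5^5.988
ln(A₂/A₁) = ln 3.5 / 0.167 = 1.2528 / 0.167 = 7.5016
A₂/A₁ = e^7.5016 ≈ 1811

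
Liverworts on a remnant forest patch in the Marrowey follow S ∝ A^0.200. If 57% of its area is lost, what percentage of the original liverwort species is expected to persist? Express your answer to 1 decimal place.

84.5%

S_new/S_old = (A_new/A_old)^z = 0.43^0.2
= exp(0.2 × ln 0.43) = exp(0.2 × -0.8440) = exp(-0.1688) ≈ 0.8447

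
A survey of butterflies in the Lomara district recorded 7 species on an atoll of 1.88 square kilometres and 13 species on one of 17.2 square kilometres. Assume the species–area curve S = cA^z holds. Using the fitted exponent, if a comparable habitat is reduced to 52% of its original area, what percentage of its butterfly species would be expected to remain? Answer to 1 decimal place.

83.3%

z = ln(13/7) / ln(17.2/1.88) = 0.6190 / 2.2136 = 0.2796
S_new/S_old = (A_new/A_old)^z = 0.52^0.2796 = exp(0.2796 × -0.6539) = 0.8329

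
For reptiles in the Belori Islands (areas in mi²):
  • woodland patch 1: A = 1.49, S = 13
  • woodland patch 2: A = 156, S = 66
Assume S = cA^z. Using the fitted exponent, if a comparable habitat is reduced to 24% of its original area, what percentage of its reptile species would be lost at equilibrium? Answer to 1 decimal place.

39.3%

z = ln(66/13) / ln(156/1.49) = 1.6247 / 4.6511 = 0.3493
S_new/S_old = (A_new/A_old)^z = 0.24^0.3493 = exp(0.3493 × -1.4271) = 0.6074
Fraction lost = 1 − 0.6074 = 0.3926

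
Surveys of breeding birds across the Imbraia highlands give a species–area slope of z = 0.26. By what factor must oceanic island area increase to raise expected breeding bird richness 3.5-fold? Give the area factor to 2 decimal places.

123.76

(A₂/A₁)^0.26 = 3.5, so A₂/A₁ = 3.5^(1/0.26) = 3.5^3.846
ln(A₂/A₁) = ln 3.5 / 0.26 = 1.2528 / 0.26 = 4.8183
A₂/A₁ = e^4.8183 ≈ 123.8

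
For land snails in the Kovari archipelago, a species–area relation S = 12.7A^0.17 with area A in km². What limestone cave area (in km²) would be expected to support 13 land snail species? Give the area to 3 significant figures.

1.15 km²

13 = 12.7 × A^0.17  ⇒  A^0.17 = 13/12.7 = 1.024
ln A = ln(1.024) / 0.17 = 0.0233 / 0.17 = 0.1373
A = e^0.1373 ≈ 1.147 km²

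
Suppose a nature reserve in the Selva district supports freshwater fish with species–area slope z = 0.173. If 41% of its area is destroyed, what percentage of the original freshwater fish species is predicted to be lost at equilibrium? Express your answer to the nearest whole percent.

9%

S_new/S_old = (A_new/A_old)^z = 0.59^0.173
= exp(0.173 × ln 0.59) = exp(0.173 × -0.5276) = exp(-0.0913) ≈ 0.9128
Fraction lost = 1 − 0.9128 = 0.08724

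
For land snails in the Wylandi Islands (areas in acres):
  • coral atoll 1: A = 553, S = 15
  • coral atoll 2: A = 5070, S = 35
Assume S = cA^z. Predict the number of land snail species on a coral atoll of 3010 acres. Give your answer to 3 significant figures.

28.7

z = ln(35/15) / ln(5070/553) = 0.8473 / 2.2157 = 0.3824
c = 15 / 553^0.3824 = 15 / 11.19 = 1.341
S₃ = 1.341 × 3010^0.3824 = 1.341 × 21.39 ≈ 28.67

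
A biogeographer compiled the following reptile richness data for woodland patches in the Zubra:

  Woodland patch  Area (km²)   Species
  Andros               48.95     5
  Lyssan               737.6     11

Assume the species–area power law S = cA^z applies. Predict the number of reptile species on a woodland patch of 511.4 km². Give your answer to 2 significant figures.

z = ln(11/5) / ln(737.6/48.95) = 0.7885 / 2.7126 = 0.2907
c = 5 / 48.95^0.2907 = 5 / 3.098 = 1.614
S₃ = 1.614 × 511.4^0.2907 = 1.614 × 6.128 ≈ 9.889

9.9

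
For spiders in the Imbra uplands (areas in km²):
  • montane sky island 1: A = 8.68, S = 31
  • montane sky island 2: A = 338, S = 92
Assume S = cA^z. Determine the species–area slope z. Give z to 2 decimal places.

Taking logs: ln S = ln c + z ln A, so z = (ln S₂ − ln S₁)/(ln A₂ − ln A₁).
z = ln(92/31) / ln(338/8.68) = ln(2.968) / ln(38.94) = 1.0878 / 3.6620 = 0.2970

0.30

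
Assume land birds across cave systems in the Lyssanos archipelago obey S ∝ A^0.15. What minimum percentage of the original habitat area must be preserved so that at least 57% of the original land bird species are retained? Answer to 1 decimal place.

2.4%

Need (A_new/A_old)^0.15 = 0.57, so A_new/A_old = 0.57^(1/0.15) = 0.57^6.667
ln(A_new/A_old) = ln 0.57 / 0.15 = -0.5621 / 0.15 = -3.7475
A_new/A_old = e^-3.7475 ≈ 0.02358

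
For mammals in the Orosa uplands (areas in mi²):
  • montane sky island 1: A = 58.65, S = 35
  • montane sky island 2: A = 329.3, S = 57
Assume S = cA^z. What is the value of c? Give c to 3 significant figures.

z = ln(S₂/S₁) / ln(A₂/A₁) = ln(57/35) / ln(329.3/58.65) = 0.4877 / 1.7254 = 0.2827
c = S₁ / A₁^z = 35 / 58.65^0.2827 = 35 / 3.161 = 11.07

11.1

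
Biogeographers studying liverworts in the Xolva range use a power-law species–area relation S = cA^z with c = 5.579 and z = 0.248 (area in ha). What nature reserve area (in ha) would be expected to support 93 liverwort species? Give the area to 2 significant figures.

85000 ha

93 = 5.579 × A^0.248  ⇒  A^0.248 = 93/5.579 = 16.67
ln A = ln(16.67) / 0.248 = 2.8136 / 0.248 = 11.3451
A = e^11.3451 ≈ 84552 ha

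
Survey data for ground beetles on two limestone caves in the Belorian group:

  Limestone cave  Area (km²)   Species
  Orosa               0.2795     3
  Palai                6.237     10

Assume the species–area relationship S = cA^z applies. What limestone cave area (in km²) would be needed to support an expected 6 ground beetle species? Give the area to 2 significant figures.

1.7 km²

z = ln(10/3) / ln(6.237/0.2795) = 1.2040 / 3.1053 = 0.3877
c = 3 / 0.2795^0.3877 = 3 / 0.61 = 4.918
A = (6/4.918)^(1/0.3877) ⇒ ln A = ln(1.22)/0.3877 = 0.5130
A = e^0.5130 ≈ 1.67 km²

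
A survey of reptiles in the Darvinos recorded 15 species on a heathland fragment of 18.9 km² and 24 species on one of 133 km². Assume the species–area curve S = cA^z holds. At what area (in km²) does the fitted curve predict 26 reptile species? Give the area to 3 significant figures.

185 km²

z = ln(24/15) / ln(133/18.9) = 0.4700 / 1.9512 = 0.2409
c = 15 / 18.9^0.2409 = 15 / 2.03 = 7.39
A = (26/7.39)^(1/0.2409) ⇒ ln A = ln(3.518)/0.2409 = 5.2226
A = e^5.2226 ≈ 185.4 km²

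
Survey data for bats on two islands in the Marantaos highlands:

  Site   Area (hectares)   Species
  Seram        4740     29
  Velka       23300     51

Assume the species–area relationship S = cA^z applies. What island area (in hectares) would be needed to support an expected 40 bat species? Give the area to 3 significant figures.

z = ln(51/29) / ln(23300/4740) = 0.5645 / 1.5924 = 0.3545
c = 29 / 4740^0.3545 = 29 / 20.1 = 1.443
A = (40/1.443)^(1/0.3545) ⇒ ln A = ln(27.72)/0.3545 = 9.3709
A = e^9.3709 ≈ 11742 hectares

11700 hectares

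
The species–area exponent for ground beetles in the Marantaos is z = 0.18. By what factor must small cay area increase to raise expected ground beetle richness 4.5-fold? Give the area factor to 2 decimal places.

4255.58

(A₂/A₁)^0.18 = 4.5, so A₂/A₁ = 4.5^(1/0.18) = 4.5^5.556
ln(A₂/A₁) = ln 4.5 / 0.18 = 1.5041 / 0.18 = 8.3560
A₂/A₁ = e^8.3560 ≈ 4256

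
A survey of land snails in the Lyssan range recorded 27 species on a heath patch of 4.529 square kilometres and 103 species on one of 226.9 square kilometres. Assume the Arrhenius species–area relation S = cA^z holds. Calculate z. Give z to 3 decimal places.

Taking logs: ln S = ln c + z ln A, so z = (ln S₂ − ln S₁)/(ln A₂ − ln A₁).
z = ln(103/27) / ln(226.9/4.529) = ln(3.815) / ln(50.1) = 1.3389 / 3.9140 = 0.3421

0.342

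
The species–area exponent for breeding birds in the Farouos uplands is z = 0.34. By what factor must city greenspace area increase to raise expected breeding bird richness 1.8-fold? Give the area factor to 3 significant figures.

(A₂/A₁)^0.34 = 1.8, so A₂/A₁ = 1.8^(1/0.34) = 1.8^2.941
ln(A₂/A₁) = ln 1.8 / 0.34 = 0.5878 / 0.34 = 1.7288
A₂/A₁ = e^1.7288 ≈ 5.634

5.63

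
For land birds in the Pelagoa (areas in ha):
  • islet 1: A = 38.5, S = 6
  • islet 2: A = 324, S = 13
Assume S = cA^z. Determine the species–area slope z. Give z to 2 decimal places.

Taking logs: ln S = ln c + z ln A, so z = (ln S₂ − ln S₁)/(ln A₂ − ln A₁).
z = ln(13/6) / ln(324/38.5) = ln(2.167) / ln(8.416) = 0.7732 / 2.1301 = 0.3630

0.36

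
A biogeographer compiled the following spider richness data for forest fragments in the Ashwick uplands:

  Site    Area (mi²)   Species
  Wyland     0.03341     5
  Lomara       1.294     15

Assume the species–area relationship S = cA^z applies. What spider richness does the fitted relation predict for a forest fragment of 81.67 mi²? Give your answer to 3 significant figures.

52.1

z = ln(15/5) / ln(1.294/0.03341) = 1.0986 / 3.6566 = 0.3004
c = 5 / 0.03341^0.3004 = 5 / 0.3602 = 13.88
S₃ = 13.88 × 81.67^0.3004 = 13.88 × 3.754 ≈ 52.11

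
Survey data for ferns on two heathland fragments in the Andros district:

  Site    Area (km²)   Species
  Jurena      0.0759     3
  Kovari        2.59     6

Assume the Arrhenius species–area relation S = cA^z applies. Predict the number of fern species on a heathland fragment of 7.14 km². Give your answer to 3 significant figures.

z = ln(6/3) / ln(2.59/0.0759) = 0.6931 / 3.5300 = 0.1964
c = 3 / 0.0759^0.1964 = 3 / 0.6027 = 4.977
S₃ = 4.977 × 7.14^0.1964 = 4.977 × 1.471 ≈ 7.322

7.32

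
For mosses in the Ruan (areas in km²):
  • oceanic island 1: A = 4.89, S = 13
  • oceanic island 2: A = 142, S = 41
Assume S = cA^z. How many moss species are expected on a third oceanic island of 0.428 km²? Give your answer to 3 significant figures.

5.67

z = ln(41/13) / ln(142/4.89) = 1.1486 / 3.3686 = 0.3410
c = 13 / 4.89^0.3410 = 13 / 1.718 = 7.567
S₃ = 7.567 × 0.428^0.3410 = 7.567 × 0.7487 ≈ 5.665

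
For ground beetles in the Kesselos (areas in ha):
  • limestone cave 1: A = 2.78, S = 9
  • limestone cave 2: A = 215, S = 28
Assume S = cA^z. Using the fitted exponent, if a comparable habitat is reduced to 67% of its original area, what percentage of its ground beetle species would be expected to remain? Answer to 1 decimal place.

z = ln(28/9) / ln(215/2.78) = 1.1350 / 4.3482 = 0.2610
S_new/S_old = (A_new/A_old)^z = 0.67^0.2610 = exp(0.2610 × -0.4005) = 0.9007

90.1%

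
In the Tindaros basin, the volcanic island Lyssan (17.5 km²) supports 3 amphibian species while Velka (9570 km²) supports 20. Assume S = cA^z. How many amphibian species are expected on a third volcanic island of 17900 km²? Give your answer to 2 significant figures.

24

z = ln(20/3) / ln(9570/17.5) = 1.8971 / 6.3042 = 0.3009
c = 3 / 17.5^0.3009 = 3 / 2.366 = 1.268
S₃ = 1.268 × 17900^0.3009 = 1.268 × 19.05 ≈ 24.15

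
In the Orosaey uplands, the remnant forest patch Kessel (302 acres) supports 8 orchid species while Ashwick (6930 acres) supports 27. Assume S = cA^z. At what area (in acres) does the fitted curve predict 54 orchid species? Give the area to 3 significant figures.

z = ln(27/8) / ln(6930/302) = 1.2164 / 3.1332 = 0.3882
c = 8 / 302^0.3882 = 8 / 9.179 = 0.8715
A = (54/0.8715)^(1/0.3882) ⇒ ln A = ln(61.96)/0.3882 = 10.6290
A = e^10.6290 ≈ 41317 acres

41300 acres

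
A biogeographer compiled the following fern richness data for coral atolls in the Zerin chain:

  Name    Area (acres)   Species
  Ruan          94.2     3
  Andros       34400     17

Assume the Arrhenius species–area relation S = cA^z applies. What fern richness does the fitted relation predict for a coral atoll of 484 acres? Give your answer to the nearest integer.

5

z = ln(17/3) / ln(34400/94.2) = 1.7346 / 5.9004 = 0.2940
c = 3 / 94.2^0.2940 = 3 / 3.805 = 0.7885
S₃ = 0.7885 × 484^0.2940 = 0.7885 × 6.156 ≈ 4.854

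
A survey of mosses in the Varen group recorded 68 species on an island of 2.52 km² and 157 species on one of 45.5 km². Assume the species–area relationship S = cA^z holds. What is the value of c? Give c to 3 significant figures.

z = ln(S₂/S₁) / ln(A₂/A₁) = ln(157/68) / ln(45.5/2.52) = 0.8367 / 2.8935 = 0.2892
c = S₁ / A₁^z = 68 / 2.52^0.2892 = 68 / 1.306 = 52.05

52.1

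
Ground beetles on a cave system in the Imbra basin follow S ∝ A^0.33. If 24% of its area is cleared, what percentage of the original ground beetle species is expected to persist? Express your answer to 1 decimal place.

91.3%

S_new/S_old = (A_new/A_old)^z = 0.76^0.33
= exp(0.33 × ln 0.76) = exp(0.33 × -0.2744) = exp(-0.0906) ≈ 0.9134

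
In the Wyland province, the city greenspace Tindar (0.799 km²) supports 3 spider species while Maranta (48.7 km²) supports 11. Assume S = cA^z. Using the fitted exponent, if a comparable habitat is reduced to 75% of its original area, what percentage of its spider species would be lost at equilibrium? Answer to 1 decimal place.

8.7%

z = ln(11/3) / ln(48.7/0.799) = 1.2993 / 4.1101 = 0.3161
S_new/S_old = (A_new/A_old)^z = 0.75^0.3161 = exp(0.3161 × -0.2877) = 0.9131
Fraction lost = 1 − 0.9131 = 0.08693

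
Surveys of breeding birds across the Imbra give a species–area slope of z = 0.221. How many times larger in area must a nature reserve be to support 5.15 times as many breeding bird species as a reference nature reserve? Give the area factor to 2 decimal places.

(A₂/A₁)^0.221 = 5.15, so A₂/A₁ = 5.15^(1/0.221) = 5.15^4.525
ln(A₂/A₁) = ln 5.15 / 0.221 = 1.6390 / 0.221 = 7.4163
A₂/A₁ = e^7.4163 ≈ 1663

1662.83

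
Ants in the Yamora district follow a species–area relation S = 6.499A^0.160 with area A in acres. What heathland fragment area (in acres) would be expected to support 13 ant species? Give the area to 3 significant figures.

13 = 6.499 × A^0.16  ⇒  A^0.16 = 13/6.499 = 2
ln A = ln(2) / 0.16 = 0.6933 / 0.16 = 4.3331
A = e^4.3331 ≈ 76.18 acres

76.2 acres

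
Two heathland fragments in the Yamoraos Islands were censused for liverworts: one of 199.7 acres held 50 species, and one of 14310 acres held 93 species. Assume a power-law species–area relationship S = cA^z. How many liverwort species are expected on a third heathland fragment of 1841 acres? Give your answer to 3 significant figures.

z = ln(93/50) / ln(14310/199.7) = 0.6206 / 4.2719 = 0.1453
c = 50 / 199.7^0.1453 = 50 / 2.159 = 23.16
S₃ = 23.16 × 1841^0.1453 = 23.16 × 2.981 ≈ 69.04

69.0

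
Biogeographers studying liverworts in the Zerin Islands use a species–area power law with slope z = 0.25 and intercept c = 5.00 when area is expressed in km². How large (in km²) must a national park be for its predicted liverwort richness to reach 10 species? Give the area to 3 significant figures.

10 = 5 × A^0.25  ⇒  A^0.25 = 10/5 = 2
ln A = ln(2) / 0.25 = 0.6931 / 0.25 = 2.7726
A = e^2.7726 ≈ 16 km²

16.0 km²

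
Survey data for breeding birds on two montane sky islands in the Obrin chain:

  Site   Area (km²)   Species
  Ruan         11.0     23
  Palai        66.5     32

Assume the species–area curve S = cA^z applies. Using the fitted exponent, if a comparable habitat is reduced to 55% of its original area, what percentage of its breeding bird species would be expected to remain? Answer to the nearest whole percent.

z = ln(32/23) / ln(66.5/11) = 0.3302 / 1.7993 = 0.1835
S_new/S_old = (A_new/A_old)^z = 0.55^0.1835 = exp(0.1835 × -0.5978) = 0.8961

90%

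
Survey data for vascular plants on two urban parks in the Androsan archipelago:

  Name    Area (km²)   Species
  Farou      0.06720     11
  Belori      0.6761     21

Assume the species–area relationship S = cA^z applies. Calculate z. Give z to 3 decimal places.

Taking logs: ln S = ln c + z ln A, so z = (ln S₂ − ln S₁)/(ln A₂ − ln A₁).
z = ln(21/11) / ln(0.6761/0.0672) = ln(1.909) / ln(10.06) = 0.6466 / 2.3087 = 0.2801

0.280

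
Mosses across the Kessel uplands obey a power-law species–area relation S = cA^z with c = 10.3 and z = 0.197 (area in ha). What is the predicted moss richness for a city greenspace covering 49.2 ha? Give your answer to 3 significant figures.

22.2

S = 10.3 × 49.2^0.197 = 10.3 × 2.154 ≈ 22.19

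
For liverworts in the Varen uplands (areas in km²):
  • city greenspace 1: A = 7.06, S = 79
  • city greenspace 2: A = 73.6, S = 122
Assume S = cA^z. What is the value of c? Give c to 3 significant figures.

55.0

z = ln(S₂/S₁) / ln(A₂/A₁) = ln(122/79) / ln(73.6/7.06) = 0.4346 / 2.3442 = 0.1854
c = S₁ / A₁^z = 79 / 7.06^0.1854 = 79 / 1.437 = 54.99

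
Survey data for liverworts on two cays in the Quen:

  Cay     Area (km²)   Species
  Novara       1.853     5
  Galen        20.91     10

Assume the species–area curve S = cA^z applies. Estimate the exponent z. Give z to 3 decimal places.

Taking logs: ln S = ln c + z ln A, so z = (ln S₂ − ln S₁)/(ln A₂ − ln A₁).
z = ln(10/5) / ln(20.91/1.853) = ln(2) / ln(11.28) = 0.6931 / 2.4234 = 0.2860

0.286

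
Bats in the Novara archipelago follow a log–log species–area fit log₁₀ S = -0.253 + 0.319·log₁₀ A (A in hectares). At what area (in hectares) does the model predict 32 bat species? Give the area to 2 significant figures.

320000 hectares

32 = 0.5585 × A^0.319  ⇒  A^0.319 = 32/0.5585 = 57.3
ln A = ln(57.3) / 0.319 = 4.0483 / 0.319 = 12.6906
A = e^12.6906 ≈ 324670 hectares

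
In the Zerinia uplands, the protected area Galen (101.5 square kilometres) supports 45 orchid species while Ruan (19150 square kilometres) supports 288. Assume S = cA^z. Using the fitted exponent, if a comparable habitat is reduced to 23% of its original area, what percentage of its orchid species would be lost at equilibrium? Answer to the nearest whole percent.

z = ln(288/45) / ln(19150/101.5) = 1.8563 / 5.2400 = 0.3543
S_new/S_old = (A_new/A_old)^z = 0.23^0.3543 = exp(0.3543 × -1.4697) = 0.5941
Fraction lost = 1 − 0.5941 = 0.4059

41%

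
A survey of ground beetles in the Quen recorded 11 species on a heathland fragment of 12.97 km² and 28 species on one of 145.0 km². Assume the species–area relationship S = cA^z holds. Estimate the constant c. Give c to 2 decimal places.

4.08

z = ln(S₂/S₁) / ln(A₂/A₁) = ln(28/11) / ln(145/12.97) = 0.9343 / 2.4141 = 0.3870
c = S₁ / A₁^z = 11 / 12.97^0.3870 = 11 / 2.696 = 4.08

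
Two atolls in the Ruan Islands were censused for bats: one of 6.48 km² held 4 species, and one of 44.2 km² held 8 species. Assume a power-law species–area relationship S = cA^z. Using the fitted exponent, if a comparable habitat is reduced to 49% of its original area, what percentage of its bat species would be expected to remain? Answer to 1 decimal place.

77.3%

z = ln(8/4) / ln(44.2/6.48) = 0.6931 / 1.9200 = 0.3610
S_new/S_old = (A_new/A_old)^z = 0.49^0.3610 = exp(0.3610 × -0.7133) = 0.773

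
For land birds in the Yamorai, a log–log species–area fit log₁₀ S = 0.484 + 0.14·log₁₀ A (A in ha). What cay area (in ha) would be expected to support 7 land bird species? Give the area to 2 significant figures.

7 = 3.048 × A^0.14  ⇒  A^0.14 = 7/3.048 = 2.297
ln A = ln(2.297) / 0.14 = 0.8315 / 0.14 = 5.9390
A = e^5.9390 ≈ 379.6 ha

380 ha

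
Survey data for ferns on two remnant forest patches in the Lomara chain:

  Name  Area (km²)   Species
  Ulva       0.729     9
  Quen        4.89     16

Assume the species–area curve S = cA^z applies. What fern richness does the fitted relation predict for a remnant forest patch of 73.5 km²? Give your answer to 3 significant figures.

z = ln(16/9) / ln(4.89/0.729) = 0.5754 / 1.9033 = 0.3023
c = 9 / 0.729^0.3023 = 9 / 0.9089 = 9.902
S₃ = 9.902 × 73.5^0.3023 = 9.902 × 3.666 ≈ 36.3

36.3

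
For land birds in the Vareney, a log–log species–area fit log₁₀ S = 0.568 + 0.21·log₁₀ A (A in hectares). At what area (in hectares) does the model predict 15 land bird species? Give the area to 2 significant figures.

15 = 3.698 × A^0.21  ⇒  A^0.21 = 15/3.698 = 4.056
ln A = ln(4.056) / 0.21 = 1.4002 / 0.21 = 6.6675
A = e^6.6675 ≈ 786.5 hectares

790 hectares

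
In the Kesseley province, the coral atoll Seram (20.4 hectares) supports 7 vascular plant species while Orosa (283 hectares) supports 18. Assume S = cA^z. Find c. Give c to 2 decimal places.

z = ln(S₂/S₁) / ln(A₂/A₁) = ln(18/7) / ln(283/20.4) = 0.9445 / 2.6299 = 0.3591
c = S₁ / A₁^z = 7 / 20.4^0.3591 = 7 / 2.953 = 2.37

2.37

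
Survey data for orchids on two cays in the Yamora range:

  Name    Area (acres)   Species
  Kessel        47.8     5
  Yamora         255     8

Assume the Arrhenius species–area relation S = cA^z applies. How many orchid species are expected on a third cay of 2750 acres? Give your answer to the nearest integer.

16

z = ln(8/5) / ln(255/47.8) = 0.4700 / 1.6742 = 0.2807
c = 5 / 47.8^0.2807 = 5 / 2.961 = 1.689
S₃ = 1.689 × 2750^0.2807 = 1.689 × 9.237 ≈ 15.6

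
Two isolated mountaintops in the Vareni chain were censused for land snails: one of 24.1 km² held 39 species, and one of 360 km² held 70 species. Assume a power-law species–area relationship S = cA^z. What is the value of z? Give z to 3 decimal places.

0.216

Taking logs: ln S = ln c + z ln A, so z = (ln S₂ − ln S₁)/(ln A₂ − ln A₁).
z = ln(70/39) / ln(360/24.1) = ln(1.795) / ln(14.94) = 0.5849 / 2.7039 = 0.2163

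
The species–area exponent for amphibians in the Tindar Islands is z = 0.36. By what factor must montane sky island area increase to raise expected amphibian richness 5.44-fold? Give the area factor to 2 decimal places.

110.49

(A₂/A₁)^0.36 = 5.44, so A₂/A₁ = 5.44^(1/0.36) = 5.44^2.778
ln(A₂/A₁) = ln 5.44 / 0.36 = 1.6938 / 0.36 = 4.7049
A₂/A₁ = e^4.7049 ≈ 110.5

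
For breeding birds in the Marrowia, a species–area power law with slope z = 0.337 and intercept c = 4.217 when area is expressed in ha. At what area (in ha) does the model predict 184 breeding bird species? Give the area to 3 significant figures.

184 = 4.217 × A^0.337  ⇒  A^0.337 = 184/4.217 = 43.63
ln A = ln(43.63) / 0.337 = 3.7758 / 0.337 = 11.2042
A = e^11.2042 ≈ 73437 ha

73400 ha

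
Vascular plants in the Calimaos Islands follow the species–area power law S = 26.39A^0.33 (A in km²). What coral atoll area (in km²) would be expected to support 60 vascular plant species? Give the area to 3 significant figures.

60 = 26.39 × A^0.33  ⇒  A^0.33 = 60/26.39 = 2.274
ln A = ln(2.274) / 0.33 = 0.8214 / 0.33 = 2.4890
A = e^2.4890 ≈ 12.05 km²

12.0 km²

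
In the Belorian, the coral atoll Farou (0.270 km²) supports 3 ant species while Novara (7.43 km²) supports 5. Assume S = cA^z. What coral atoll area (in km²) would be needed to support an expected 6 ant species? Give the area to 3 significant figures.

24.3 km²

z = ln(5/3) / ln(7.43/0.27) = 0.5108 / 3.3149 = 0.1541
c = 3 / 0.27^0.1541 = 3 / 0.8173 = 3.671
A = (6/3.671)^(1/0.1541) ⇒ ln A = ln(1.635)/0.1541 = 3.1887
A = e^3.1887 ≈ 24.26 km²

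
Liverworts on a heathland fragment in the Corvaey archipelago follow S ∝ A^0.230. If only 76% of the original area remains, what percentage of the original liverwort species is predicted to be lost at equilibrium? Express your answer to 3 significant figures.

6.12%

S_new/S_old = (A_new/A_old)^z = 0.76^0.23
= exp(0.23 × ln 0.76) = exp(0.23 × -0.2744) = exp(-0.0631) ≈ 0.9388
Fraction lost = 1 − 0.9388 = 0.06117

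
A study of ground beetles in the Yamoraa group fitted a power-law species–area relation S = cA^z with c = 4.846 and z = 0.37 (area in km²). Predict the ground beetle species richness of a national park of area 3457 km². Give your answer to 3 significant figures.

98.8

S = 4.846 × 3457^0.37
ln S = ln 4.846 + 0.37 × ln 3457 = 1.5782 + 0.37 × 8.1482 = 4.5930
S = e^4.5930 ≈ 98.79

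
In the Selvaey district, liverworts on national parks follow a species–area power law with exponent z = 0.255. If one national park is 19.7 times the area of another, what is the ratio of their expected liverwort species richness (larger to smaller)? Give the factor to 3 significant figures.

2.14

S₂/S₁ = (A₂/A₁)^z = 19.7^0.255
ln(S₂/S₁) = 0.255 × ln 19.7 = 0.255 × 2.9806 = 0.7601
S₂/S₁ = e^0.7601 ≈ 2.138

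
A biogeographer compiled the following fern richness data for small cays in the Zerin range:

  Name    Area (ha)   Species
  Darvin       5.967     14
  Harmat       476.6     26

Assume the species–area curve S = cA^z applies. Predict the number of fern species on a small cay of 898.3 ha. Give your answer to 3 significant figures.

z = ln(26/14) / ln(476.6/5.967) = 0.6190 / 4.3804 = 0.1413
c = 14 / 5.967^0.1413 = 14 / 1.287 = 10.88
S₃ = 10.88 × 898.3^0.1413 = 10.88 × 2.614 ≈ 28.44

28.4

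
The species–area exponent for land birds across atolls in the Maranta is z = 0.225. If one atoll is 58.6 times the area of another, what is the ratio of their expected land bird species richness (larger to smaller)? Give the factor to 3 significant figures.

2.50

S₂/S₁ = (A₂/A₁)^z = 58.6^0.225
ln(S₂/S₁) = 0.225 × ln 58.6 = 0.225 × 4.0707 = 0.9159
S₂/S₁ = e^0.9159 ≈ 2.499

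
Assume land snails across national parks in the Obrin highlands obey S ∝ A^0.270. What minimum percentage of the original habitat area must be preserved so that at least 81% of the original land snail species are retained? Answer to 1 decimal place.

Need (A_new/A_old)^0.27 = 0.81, so A_new/A_old = 0.81^(1/0.27) = 0.81^3.704
ln(A_new/A_old) = ln 0.81 / 0.27 = -0.2107 / 0.27 = -0.7804
A_new/A_old = e^-0.7804 ≈ 0.4582

45.8%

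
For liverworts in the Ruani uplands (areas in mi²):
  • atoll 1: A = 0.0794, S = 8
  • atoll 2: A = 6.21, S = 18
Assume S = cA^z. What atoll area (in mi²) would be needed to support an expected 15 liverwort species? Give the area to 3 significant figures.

z = ln(18/8) / ln(6.21/0.0794) = 0.8109 / 4.3594 = 0.1860
c = 8 / 0.0794^0.1860 = 8 / 0.6242 = 12.82
A = (15/12.82)^(1/0.1860) ⇒ ln A = ln(1.17)/0.1860 = 0.8460
A = e^0.8460 ≈ 2.33 mi²

2.33 mi²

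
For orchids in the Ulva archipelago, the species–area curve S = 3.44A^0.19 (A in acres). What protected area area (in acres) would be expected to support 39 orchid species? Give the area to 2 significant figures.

39 = 3.44 × A^0.19  ⇒  A^0.19 = 39/3.44 = 11.34
ln A = ln(11.34) / 0.19 = 2.4281 / 0.19 = 12.7794
A = e^12.7794 ≈ 354840 acres

350000 acres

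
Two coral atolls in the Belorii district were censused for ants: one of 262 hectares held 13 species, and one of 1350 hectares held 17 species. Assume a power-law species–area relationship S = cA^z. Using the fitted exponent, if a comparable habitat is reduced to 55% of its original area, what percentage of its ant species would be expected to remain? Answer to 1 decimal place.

z = ln(17/13) / ln(1350/262) = 0.2683 / 1.6395 = 0.1636
S_new/S_old = (A_new/A_old)^z = 0.55^0.1636 = exp(0.1636 × -0.5978) = 0.9068

90.7%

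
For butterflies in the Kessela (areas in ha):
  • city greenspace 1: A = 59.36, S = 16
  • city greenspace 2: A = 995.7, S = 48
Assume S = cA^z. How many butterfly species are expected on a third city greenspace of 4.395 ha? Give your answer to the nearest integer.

6

z = ln(48/16) / ln(995.7/59.36) = 1.0986 / 2.8198 = 0.3896
c = 16 / 59.36^0.3896 = 16 / 4.909 = 3.26
S₃ = 3.26 × 4.395^0.3896 = 3.26 × 1.78 ≈ 5.803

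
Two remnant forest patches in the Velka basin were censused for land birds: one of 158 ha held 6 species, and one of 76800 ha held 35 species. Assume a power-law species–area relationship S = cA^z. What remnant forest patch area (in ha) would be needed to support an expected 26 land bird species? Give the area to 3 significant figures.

z = ln(35/6) / ln(76800/158) = 1.7636 / 6.1864 = 0.2851
c = 6 / 158^0.2851 = 6 / 4.234 = 1.417
A = (26/1.417)^(1/0.2851) ⇒ ln A = ln(18.35)/0.2851 = 10.2063
A = e^10.2063 ≈ 27072 ha

27100 ha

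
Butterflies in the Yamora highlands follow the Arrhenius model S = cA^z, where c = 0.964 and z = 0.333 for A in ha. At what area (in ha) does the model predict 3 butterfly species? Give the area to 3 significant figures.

3 = 0.964 × A^0.333  ⇒  A^0.333 = 3/0.964 = 3.112
ln A = ln(3.112) / 0.333 = 1.1353 / 0.333 = 3.4092
A = e^3.4092 ≈ 30.24 ha

30.2 ha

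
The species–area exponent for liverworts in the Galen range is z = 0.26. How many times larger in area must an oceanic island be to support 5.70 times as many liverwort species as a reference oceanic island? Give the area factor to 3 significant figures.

808

(A₂/A₁)^0.26 = 5.7, so A₂/A₁ = 5.7^(1/0.26) = 5.7^3.846
ln(A₂/A₁) = ln 5.7 / 0.26 = 1.7405 / 0.26 = 6.6941
A₂/A₁ = e^6.6941 ≈ 807.6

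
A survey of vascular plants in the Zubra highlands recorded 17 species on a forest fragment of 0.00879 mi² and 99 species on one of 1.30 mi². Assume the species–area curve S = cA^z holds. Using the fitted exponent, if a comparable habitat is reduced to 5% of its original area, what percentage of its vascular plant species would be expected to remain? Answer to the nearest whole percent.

35%

z = ln(99/17) / ln(1.3/0.00879) = 1.7619 / 4.9965 = 0.3526
S_new/S_old = (A_new/A_old)^z = 0.05^0.3526 = exp(0.3526 × -2.9957) = 0.3477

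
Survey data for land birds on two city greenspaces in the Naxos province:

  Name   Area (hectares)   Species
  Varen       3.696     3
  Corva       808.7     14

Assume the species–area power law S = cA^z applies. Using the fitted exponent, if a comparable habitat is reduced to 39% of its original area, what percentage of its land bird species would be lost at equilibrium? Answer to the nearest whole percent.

z = ln(14/3) / ln(808.7/3.696) = 1.5404 / 5.3882 = 0.2859
S_new/S_old = (A_new/A_old)^z = 0.39^0.2859 = exp(0.2859 × -0.9416) = 0.764
Fraction lost = 1 − 0.764 = 0.236

24%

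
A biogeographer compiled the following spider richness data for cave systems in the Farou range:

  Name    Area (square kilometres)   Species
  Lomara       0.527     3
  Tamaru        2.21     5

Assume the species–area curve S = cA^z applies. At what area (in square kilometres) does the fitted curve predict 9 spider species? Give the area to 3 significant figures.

z = ln(5/3) / ln(2.21/0.527) = 0.5108 / 1.4335 = 0.3563
c = 3 / 0.527^0.3563 = 3 / 0.7959 = 3.769
A = (9/3.769)^(1/0.3563) ⇒ ln A = ln(2.388)/0.3563 = 2.4425
A = e^2.4425 ≈ 11.5 square kilometres

11.5 square kilometres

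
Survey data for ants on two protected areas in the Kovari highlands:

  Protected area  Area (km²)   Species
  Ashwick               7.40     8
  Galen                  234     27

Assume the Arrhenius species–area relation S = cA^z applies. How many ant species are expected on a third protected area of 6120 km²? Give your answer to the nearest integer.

85

z = ln(27/8) / ln(234/7.4) = 1.2164 / 3.4538 = 0.3522
c = 8 / 7.4^0.3522 = 8 / 2.024 = 3.953
S₃ = 3.953 × 6120^0.3522 = 3.953 × 21.56 ≈ 85.23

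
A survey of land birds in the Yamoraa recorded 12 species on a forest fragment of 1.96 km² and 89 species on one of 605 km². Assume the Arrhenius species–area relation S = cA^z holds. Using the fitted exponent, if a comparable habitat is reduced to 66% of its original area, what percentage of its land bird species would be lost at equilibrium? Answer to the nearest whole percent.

z = ln(89/12) / ln(605/1.96) = 2.0037 / 5.7323 = 0.3496
S_new/S_old = (A_new/A_old)^z = 0.66^0.3496 = exp(0.3496 × -0.4155) = 0.8648
Fraction lost = 1 − 0.8648 = 0.1352

14%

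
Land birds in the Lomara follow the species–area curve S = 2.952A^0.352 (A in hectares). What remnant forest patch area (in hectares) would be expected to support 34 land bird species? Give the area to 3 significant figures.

1040 hectares

34 = 2.952 × A^0.352  ⇒  A^0.352 = 34/2.952 = 11.52
ln A = ln(11.52) / 0.352 = 2.4439 / 0.352 = 6.9428
A = e^6.9428 ≈ 1036 hectares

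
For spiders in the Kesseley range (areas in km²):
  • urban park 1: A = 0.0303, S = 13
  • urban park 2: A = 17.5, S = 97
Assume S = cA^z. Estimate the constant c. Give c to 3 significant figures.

z = ln(S₂/S₁) / ln(A₂/A₁) = ln(97/13) / ln(17.5/0.0303) = 2.0098 / 6.3588 = 0.3161
c = S₁ / A₁^z = 13 / 0.0303^0.3161 = 13 / 0.3312 = 39.26

39.3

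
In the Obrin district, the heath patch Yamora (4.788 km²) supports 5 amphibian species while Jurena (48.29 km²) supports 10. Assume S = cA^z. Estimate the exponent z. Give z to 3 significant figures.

Taking logs: ln S = ln c + z ln A, so z = (ln S₂ − ln S₁)/(ln A₂ − ln A₁).
z = ln(10/5) / ln(48.29/4.788) = ln(2) / ln(10.09) = 0.6931 / 2.3111 = 0.2999

0.300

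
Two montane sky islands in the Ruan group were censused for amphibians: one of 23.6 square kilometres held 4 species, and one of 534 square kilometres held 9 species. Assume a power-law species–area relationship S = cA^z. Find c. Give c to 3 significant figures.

1.76

z = ln(S₂/S₁) / ln(A₂/A₁) = ln(9/4) / ln(534/23.6) = 0.8109 / 3.1191 = 0.2600
c = S₁ / A₁^z = 4 / 23.6^0.2600 = 4 / 2.275 = 1.758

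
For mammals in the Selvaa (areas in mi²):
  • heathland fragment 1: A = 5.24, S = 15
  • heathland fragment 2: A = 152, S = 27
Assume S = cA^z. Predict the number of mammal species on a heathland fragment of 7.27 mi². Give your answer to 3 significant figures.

15.9

z = ln(27/15) / ln(152/5.24) = 0.5878 / 3.3676 = 0.1745
c = 15 / 5.24^0.1745 = 15 / 1.335 = 11.23
S₃ = 11.23 × 7.27^0.1745 = 11.23 × 1.414 ≈ 15.88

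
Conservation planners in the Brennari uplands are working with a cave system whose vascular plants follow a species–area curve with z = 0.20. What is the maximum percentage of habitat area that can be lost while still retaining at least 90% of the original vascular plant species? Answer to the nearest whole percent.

41%

Need (A_new/A_old)^0.2 = 0.9, so A_new/A_old = 0.9^(1/0.2) = 0.9^5
ln(A_new/A_old) = ln 0.9 / 0.2 = -0.1054 / 0.2 = -0.5268
A_new/A_old = e^-0.5268 ≈ 0.5905
Fraction that can be lost = 1 − 0.5905 = 0.4095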